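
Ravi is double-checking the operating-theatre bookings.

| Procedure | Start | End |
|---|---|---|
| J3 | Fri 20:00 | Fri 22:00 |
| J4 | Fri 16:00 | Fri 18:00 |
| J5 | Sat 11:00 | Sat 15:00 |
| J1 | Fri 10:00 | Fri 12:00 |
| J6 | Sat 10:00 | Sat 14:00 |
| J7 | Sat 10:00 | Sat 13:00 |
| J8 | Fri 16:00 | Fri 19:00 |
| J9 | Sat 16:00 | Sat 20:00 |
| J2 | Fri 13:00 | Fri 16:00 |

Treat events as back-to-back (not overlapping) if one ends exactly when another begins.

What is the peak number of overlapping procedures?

Sort all start/end points and keep a running count:
Fri 10:00 start J1 → 1
Fri 12:00 end J1 → 0
Fri 13:00 start J2 → 1
Fri 16:00 end J2 → 0
Fri 16:00 start J4 → 1
Fri 16:00 start J8 → 2
Fri 18:00 end J4 → 1
Fri 19:00 end J8 → 0
Fri 20:00 start J3 → 1
Fri 22:00 end J3 → 0
Sat 10:00 start J6 → 1
Sat 10:00 start J7 → 2
Sat 11:00 start J5 → 3
Sat 13:00 end J7 → 2
Sat 14:00 end J6 → 1
Sat 15:00 end J5 → 0
Sat 16:00 start J9 → 1
Sat 20:00 end J9 → 0
Peak is 3, at Sat 11:00 (J5, J6, J7).

3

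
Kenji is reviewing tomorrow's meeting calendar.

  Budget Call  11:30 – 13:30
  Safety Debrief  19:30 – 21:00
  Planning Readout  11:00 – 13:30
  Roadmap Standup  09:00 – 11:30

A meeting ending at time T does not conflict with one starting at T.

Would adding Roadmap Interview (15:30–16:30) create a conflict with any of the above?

No — it doesn't clash with anything

Roadmap Standup: ends 11:30 at or before Roadmap Interview starts 15:30 → clear.
Planning Readout: ends 13:30 at or before Roadmap Interview starts 15:30 → clear.
Budget Call: ends 13:30 at or before Roadmap Interview starts 15:30 → clear.
Safety Debrief: starts 19:30 at or after Roadmap Interview ends 16:30 → clear.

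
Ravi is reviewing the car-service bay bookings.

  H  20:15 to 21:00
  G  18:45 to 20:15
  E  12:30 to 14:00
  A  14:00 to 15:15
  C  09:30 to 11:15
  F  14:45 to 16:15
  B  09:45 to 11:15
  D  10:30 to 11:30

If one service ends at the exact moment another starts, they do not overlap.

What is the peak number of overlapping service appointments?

3

Walk through starts and ends in time order (an end at T is processed before a start at T):
09:30 start C → 1
09:45 start B → 2
10:30 start D → 3
11:15 end B → 2
11:15 end C → 1
11:30 end D → 0
12:30 start E → 1
14:00 end E → 0
14:00 start A → 1
14:45 start F → 2
15:15 end A → 1
16:15 end F → 0
18:45 start G → 1
20:15 end G → 0
20:15 start H → 1
21:00 end H → 0
Peak is 3, at 10:30 (B, C, D).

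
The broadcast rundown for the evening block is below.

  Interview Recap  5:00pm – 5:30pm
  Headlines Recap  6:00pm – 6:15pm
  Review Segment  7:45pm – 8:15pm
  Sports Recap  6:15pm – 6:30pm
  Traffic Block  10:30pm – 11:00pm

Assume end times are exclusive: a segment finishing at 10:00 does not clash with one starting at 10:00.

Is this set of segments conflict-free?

Yes

Check each pair: they overlap iff neither finishes before the other starts.
Sorted by start: Interview Recap, Headlines Recap, Sports Recap, Review Segment, Traffic Block.
Headlines Recap starts after Interview Recap ends, so Interview Recap has no further overlaps.
Sports Recap starts exactly when Headlines Recap ends (back-to-back, no overlap), so Headlines Recap has no further overlaps.
Review Segment starts after Sports Recap ends, so Sports Recap has no further overlaps.
Traffic Block starts after Review Segment ends.
Every pair is clear; the schedule has no overlaps.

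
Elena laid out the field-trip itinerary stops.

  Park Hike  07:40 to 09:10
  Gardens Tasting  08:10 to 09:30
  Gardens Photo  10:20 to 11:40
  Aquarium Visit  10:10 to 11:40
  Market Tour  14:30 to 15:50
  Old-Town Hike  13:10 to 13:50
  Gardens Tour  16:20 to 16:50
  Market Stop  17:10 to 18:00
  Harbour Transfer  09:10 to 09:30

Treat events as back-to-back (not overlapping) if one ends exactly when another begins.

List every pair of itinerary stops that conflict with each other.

Aquarium Visit & Gardens Photo, Gardens Tasting & Harbour Transfer, Gardens Tasting & Park Hike

Sorted by start: Park Hike, Gardens Tasting, Harbour Transfer, Aquarium Visit, Gardens Photo, Old-Town Hike, Market Tour, Gardens Tour, Market Stop.
Gardens Tasting starts before Park Hike ends → Park Hike and Gardens Tasting overlap.
Harbour Transfer starts exactly when Park Hike ends (back-to-back, no overlap), so Park Hike has no further overlaps.
Harbour Transfer starts before Gardens Tasting ends → Gardens Tasting and Harbour Transfer overlap.
Aquarium Visit starts after Gardens Tasting ends, so Gardens Tasting has no further overlaps.
Aquarium Visit starts after Harbour Transfer ends, so Harbour Transfer has no further overlaps.
Gardens Photo starts before Aquarium Visit ends → Aquarium Visit and Gardens Photo overlap.
Old-Town Hike starts after Aquarium Visit ends, so Aquarium Visit has no further overlaps.
Old-Town Hike starts after Gardens Photo ends, so Gardens Photo has no further overlaps.
Market Tour starts after Old-Town Hike ends, so Old-Town Hike has no further overlaps.
Gardens Tour starts after Market Tour ends, so Market Tour has no further overlaps.
Market Stop starts after Gardens Tour ends.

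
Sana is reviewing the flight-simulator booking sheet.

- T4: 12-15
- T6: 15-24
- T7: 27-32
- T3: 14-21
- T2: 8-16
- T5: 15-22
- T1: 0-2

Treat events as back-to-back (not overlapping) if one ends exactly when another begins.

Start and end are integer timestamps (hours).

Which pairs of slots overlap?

Sorted by start: T1, T2, T4, T3, T5, T6, T7.
T2 starts after T1 ends, so nothing later overlaps T1 either.
T4 starts before T2 ends → T2 and T4 overlap.
T3 starts before T2 ends → T2 and T3 overlap.
T5 starts before T2 ends → T2 and T5 overlap.
T6 starts before T2 ends → T2 and T6 overlap.
T7 starts after T2 ends.
T3 starts before T4 ends → T4 and T3 overlap.
T5 starts exactly when T4 ends (back-to-back, no overlap), so nothing later overlaps T4 either.
T5 starts before T3 ends → T3 and T5 overlap.
T6 starts before T3 ends → T3 and T6 overlap.
T7 starts after T3 ends.
T6 starts before T5 ends → T5 and T6 overlap.
T7 starts after T5 ends.
T7 starts after T6 ends.

T2 & T3, T2 & T4, T2 & T5, T2 & T6, T3 & T4, T3 & T5, T3 & T6, T5 & T6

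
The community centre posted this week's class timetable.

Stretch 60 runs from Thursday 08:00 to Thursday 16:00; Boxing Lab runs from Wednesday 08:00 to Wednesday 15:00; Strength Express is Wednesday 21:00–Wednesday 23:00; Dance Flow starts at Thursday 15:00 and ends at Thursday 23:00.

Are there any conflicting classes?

Yes

Two intervals overlap when each starts before the other ends.
Sorted by start: Boxing Lab, Strength Express, Stretch 60, Dance Flow.
Strength Express starts after Boxing Lab ends, so nothing later overlaps Boxing Lab either.
Stretch 60 starts after Strength Express ends, so nothing later overlaps Strength Express either.
Dance Flow starts before Stretch 60 ends → Stretch 60 and Dance Flow overlap.
That's a conflict, so the schedule is not conflict-free.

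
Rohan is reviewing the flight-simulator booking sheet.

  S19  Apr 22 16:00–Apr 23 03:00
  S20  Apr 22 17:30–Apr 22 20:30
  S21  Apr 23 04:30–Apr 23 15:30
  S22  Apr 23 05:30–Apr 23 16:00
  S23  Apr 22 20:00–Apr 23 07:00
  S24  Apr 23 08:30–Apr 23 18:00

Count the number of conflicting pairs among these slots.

Sorted by start: S19, S20, S23, S21, S22, S24.
S20 starts before S19 ends → S19 and S20 overlap.
S23 starts before S19 ends → S19 and S23 overlap.
S21 starts after S19 ends — done with S19.
S23 starts before S20 ends → S20 and S23 overlap.
S21 starts after S20 ends — done with S20.
S21 starts before S23 ends → S23 and S21 overlap.
S22 starts before S23 ends → S23 and S22 overlap.
S24 starts after S23 ends.
S22 starts before S21 ends → S21 and S22 overlap.
S24 starts before S21 ends → S21 and S24 overlap.
S24 starts before S22 ends → S22 and S24 overlap.
Overlapping pairs: S19 & S20, S19 & S23, S20 & S23, S21 & S22, S21 & S23, S21 & S24, S22 & S23, S22 & S24 — 8 in total.

8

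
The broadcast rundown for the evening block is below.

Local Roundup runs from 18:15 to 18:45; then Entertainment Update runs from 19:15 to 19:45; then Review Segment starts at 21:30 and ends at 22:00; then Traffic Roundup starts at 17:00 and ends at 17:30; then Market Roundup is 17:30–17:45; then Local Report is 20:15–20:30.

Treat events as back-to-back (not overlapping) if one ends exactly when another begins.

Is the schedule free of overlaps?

Two intervals overlap when each starts before the other ends.
Sorted by start: Traffic Roundup, Market Roundup, Local Roundup, Entertainment Update, Local Report, Review Segment.
Market Roundup starts exactly when Traffic Roundup ends (back-to-back, no overlap), so Traffic Roundup has no further overlaps.
Local Roundup starts after Market Roundup ends, so Market Roundup has no further overlaps.
Entertainment Update starts after Local Roundup ends, so Local Roundup has no further overlaps.
Local Report starts after Entertainment Update ends, so Entertainment Update has no further overlaps.
Review Segment starts after Local Report ends.
Every pair is clear; the schedule has no overlaps.

Yes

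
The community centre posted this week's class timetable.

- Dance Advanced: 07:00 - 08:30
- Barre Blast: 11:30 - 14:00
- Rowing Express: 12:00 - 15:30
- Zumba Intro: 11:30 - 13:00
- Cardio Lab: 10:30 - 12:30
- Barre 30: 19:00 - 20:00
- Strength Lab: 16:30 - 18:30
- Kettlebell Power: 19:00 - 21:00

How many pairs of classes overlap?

7

Sorted by start: Dance Advanced, Cardio Lab, Barre Blast, Zumba Intro, Rowing Express, Strength Lab, Barre 30, Kettlebell Power.
Cardio Lab starts after Dance Advanced ends — done with Dance Advanced.
Barre Blast starts before Cardio Lab ends → Cardio Lab and Barre Blast overlap.
Zumba Intro starts before Cardio Lab ends → Cardio Lab and Zumba Intro overlap.
Rowing Express starts before Cardio Lab ends → Cardio Lab and Rowing Express overlap.
Strength Lab starts after Cardio Lab ends — done with Cardio Lab.
Zumba Intro starts before Barre Blast ends → Barre Blast and Zumba Intro overlap.
Rowing Express starts before Barre Blast ends → Barre Blast and Rowing Express overlap.
Strength Lab starts after Barre Blast ends — done with Barre Blast.
Rowing Express starts before Zumba Intro ends → Zumba Intro and Rowing Express overlap.
Strength Lab starts after Zumba Intro ends — done with Zumba Intro.
Strength Lab starts after Rowing Express ends — done with Rowing Express.
Barre 30 starts after Strength Lab ends — done with Strength Lab.
Kettlebell Power starts before Barre 30 ends → Barre 30 and Kettlebell Power overlap.
Overlapping pairs: Barre 30 & Kettlebell Power, Barre Blast & Cardio Lab, Barre Blast & Rowing Express, Barre Blast & Zumba Intro, Cardio Lab & Rowing Express, Cardio Lab & Zumba Intro, Rowing Express & Zumba Intro — 7 in total.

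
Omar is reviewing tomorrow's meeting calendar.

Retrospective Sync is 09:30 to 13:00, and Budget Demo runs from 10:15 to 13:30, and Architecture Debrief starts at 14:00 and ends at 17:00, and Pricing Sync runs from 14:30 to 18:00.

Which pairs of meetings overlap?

Architecture Debrief & Pricing Sync, Budget Demo & Retrospective Sync

Check each pair: they overlap iff neither finishes before the other starts.
Sorted by start: Retrospective Sync, Budget Demo, Architecture Debrief, Pricing Sync.
Budget Demo starts before Retrospective Sync ends → Retrospective Sync and Budget Demo overlap.
Architecture Debrief starts after Retrospective Sync ends, so nothing later overlaps Retrospective Sync either.
Architecture Debrief starts after Budget Demo ends, so nothing later overlaps Budget Demo either.
Pricing Sync starts before Architecture Debrief ends → Architecture Debrief and Pricing Sync overlap.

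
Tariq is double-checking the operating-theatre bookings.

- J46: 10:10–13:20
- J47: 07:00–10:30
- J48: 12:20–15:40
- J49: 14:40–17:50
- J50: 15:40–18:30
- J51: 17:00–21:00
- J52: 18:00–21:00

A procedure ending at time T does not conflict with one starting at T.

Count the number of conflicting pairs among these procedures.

Sorted by start: J47, J46, J48, J49, J50, J51, J52.
J46 starts before J47 ends → J47 and J46 overlap.
J48 starts after J47 ends — done with J47.
J48 starts before J46 ends → J46 and J48 overlap.
J49 starts after J46 ends — done with J46.
J49 starts before J48 ends → J48 and J49 overlap.
J50 starts exactly when J48 ends (back-to-back, no overlap) — done with J48.
J50 starts before J49 ends → J49 and J50 overlap.
J51 starts before J49 ends → J49 and J51 overlap.
J52 starts after J49 ends.
J51 starts before J50 ends → J50 and J51 overlap.
J52 starts before J50 ends → J50 and J52 overlap.
J52 starts before J51 ends → J51 and J52 overlap.
Overlapping pairs: J46 & J47, J46 & J48, J48 & J49, J49 & J50, J49 & J51, J50 & J51, J50 & J52, J51 & J52 — 8 in total.

8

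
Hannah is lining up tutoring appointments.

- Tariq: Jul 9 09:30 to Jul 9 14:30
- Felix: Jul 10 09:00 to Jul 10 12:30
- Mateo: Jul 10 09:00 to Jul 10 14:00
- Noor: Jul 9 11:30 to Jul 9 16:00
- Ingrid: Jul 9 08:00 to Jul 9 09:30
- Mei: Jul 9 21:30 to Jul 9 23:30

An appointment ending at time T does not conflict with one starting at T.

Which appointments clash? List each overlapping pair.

Felix & Mateo, Noor & Tariq

Check each pair: they overlap iff neither finishes before the other starts.
Sorted by start: Ingrid, Tariq, Noor, Mei, Mateo, Felix.
Tariq starts exactly when Ingrid ends (back-to-back, no overlap) — done with Ingrid.
Noor starts before Tariq ends → Tariq and Noor overlap.
Mei starts after Tariq ends — done with Tariq.
Mei starts after Noor ends — done with Noor.
Mateo starts after Mei ends — done with Mei.
Felix starts before Mateo ends → Mateo and Felix overlap.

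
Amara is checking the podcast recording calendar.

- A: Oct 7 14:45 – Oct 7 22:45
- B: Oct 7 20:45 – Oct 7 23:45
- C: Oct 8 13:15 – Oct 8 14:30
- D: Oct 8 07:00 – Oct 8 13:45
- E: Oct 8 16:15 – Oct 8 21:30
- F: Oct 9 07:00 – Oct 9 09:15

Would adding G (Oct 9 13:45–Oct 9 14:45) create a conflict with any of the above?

No — it doesn't clash with anything

A: ends Oct 7 22:45 at or before G starts Oct 9 13:45 → clear.
B: ends Oct 7 23:45 at or before G starts Oct 9 13:45 → clear.
D: ends Oct 8 13:45 at or before G starts Oct 9 13:45 → clear.
C: ends Oct 8 14:30 at or before G starts Oct 9 13:45 → clear.
E: ends Oct 8 21:30 at or before G starts Oct 9 13:45 → clear.
F: ends Oct 9 09:15 at or before G starts Oct 9 13:45 → clear.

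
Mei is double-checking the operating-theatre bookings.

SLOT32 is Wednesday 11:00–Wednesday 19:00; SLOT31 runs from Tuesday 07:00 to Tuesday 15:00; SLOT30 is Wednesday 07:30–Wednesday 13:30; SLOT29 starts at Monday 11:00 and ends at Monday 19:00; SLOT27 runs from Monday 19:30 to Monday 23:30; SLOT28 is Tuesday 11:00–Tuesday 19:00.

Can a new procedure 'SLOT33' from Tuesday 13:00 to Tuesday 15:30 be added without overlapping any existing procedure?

SLOT29: ends Monday 19:00 at or before SLOT33 starts Tuesday 13:00 → clear.
SLOT27: ends Monday 23:30 at or before SLOT33 starts Tuesday 13:00 → clear.
SLOT31: starts Tuesday 07:00 before SLOT33 ends Tuesday 15:30, and ends Tuesday 15:00 after SLOT33 starts Tuesday 13:00 → overlap.
SLOT28: starts Tuesday 11:00 before SLOT33 ends Tuesday 15:30, and ends Tuesday 19:00 after SLOT33 starts Tuesday 13:00 → overlap.
SLOT30: starts Wednesday 07:30 at or after SLOT33 ends Tuesday 15:30 → clear.
SLOT32: starts Wednesday 11:00 at or after SLOT33 ends Tuesday 15:30 → clear.
SLOT33 overlaps SLOT28, SLOT31.

No — it overlaps SLOT28, SLOT31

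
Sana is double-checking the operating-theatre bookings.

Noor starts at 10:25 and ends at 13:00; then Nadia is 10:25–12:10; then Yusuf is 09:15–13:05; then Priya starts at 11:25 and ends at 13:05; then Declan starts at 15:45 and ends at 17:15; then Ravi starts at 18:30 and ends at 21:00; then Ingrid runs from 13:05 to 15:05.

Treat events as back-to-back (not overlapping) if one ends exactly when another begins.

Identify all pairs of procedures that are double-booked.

Nadia & Noor, Nadia & Priya, Nadia & Yusuf, Noor & Priya, Noor & Yusuf, Priya & Yusuf

Check each pair: they overlap iff neither finishes before the other starts.
Sorted by start: Yusuf, Noor, Nadia, Priya, Ingrid, Declan, Ravi.
Noor starts before Yusuf ends → Yusuf and Noor overlap.
Nadia starts before Yusuf ends → Yusuf and Nadia overlap.
Priya starts before Yusuf ends → Yusuf and Priya overlap.
Ingrid starts exactly when Yusuf ends (back-to-back, no overlap); Yusuf is clear from here.
Nadia starts before Noor ends → Noor and Nadia overlap.
Priya starts before Noor ends → Noor and Priya overlap.
Ingrid starts after Noor ends; Noor is clear from here.
Priya starts before Nadia ends → Nadia and Priya overlap.
Ingrid starts after Nadia ends; Nadia is clear from here.
Ingrid starts exactly when Priya ends (back-to-back, no overlap); Priya is clear from here.
Declan starts after Ingrid ends; Ingrid is clear from here.
Ravi starts after Declan ends.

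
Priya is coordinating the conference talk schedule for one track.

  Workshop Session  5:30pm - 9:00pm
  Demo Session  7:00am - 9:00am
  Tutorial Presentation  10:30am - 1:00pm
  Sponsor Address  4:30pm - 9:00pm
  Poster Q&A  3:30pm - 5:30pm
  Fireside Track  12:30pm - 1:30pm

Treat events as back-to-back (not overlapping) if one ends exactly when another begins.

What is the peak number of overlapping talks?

Sweep the timeline, counting +1 at each start and −1 at each end (ends before starts at a tie):
7:00am start Demo Session → 1
9:00am end Demo Session → 0
10:30am start Tutorial Presentation → 1
12:30pm start Fireside Track → 2
1:00pm end Tutorial Presentation → 1
1:30pm end Fireside Track → 0
3:30pm start Poster Q&A → 1
4:30pm start Sponsor Address → 2
5:30pm end Poster Q&A → 1
5:30pm start Workshop Session → 2
9:00pm end Sponsor Address → 1
9:00pm end Workshop Session → 0
Peak is 2, at 12:30pm (Fireside Track, Tutorial Presentation).

2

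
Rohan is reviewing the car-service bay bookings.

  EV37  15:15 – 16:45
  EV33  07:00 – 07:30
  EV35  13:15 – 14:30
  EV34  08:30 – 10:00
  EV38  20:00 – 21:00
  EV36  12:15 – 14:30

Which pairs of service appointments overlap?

EV35 & EV36

Sorted by start: EV33, EV34, EV36, EV35, EV37, EV38.
EV34 starts after EV33 ends — done with EV33.
EV36 starts after EV34 ends — done with EV34.
EV35 starts before EV36 ends → EV36 and EV35 overlap.
EV37 starts after EV36 ends — done with EV36.
EV37 starts after EV35 ends — done with EV35.
EV38 starts after EV37 ends.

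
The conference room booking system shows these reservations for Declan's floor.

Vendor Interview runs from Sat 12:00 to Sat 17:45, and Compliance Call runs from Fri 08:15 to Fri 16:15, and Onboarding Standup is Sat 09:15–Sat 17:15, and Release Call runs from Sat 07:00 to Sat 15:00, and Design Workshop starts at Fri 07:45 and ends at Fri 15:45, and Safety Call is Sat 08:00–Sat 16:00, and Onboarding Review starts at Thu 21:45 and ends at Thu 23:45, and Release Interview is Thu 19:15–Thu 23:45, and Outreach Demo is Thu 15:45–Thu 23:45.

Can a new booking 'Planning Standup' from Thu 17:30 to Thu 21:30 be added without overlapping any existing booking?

Outreach Demo: starts Thu 15:45 before Planning Standup ends Thu 21:30, and ends Thu 23:45 after Planning Standup starts Thu 17:30 → overlap.
Release Interview: starts Thu 19:15 before Planning Standup ends Thu 21:30, and ends Thu 23:45 after Planning Standup starts Thu 17:30 → overlap.
Onboarding Review: starts Thu 21:45 at or after Planning Standup ends Thu 21:30 → clear.
Design Workshop: starts Fri 07:45 at or after Planning Standup ends Thu 21:30 → clear.
Compliance Call: starts Fri 08:15 at or after Planning Standup ends Thu 21:30 → clear.
Release Call: starts Sat 07:00 at or after Planning Standup ends Thu 21:30 → clear.
Safety Call: starts Sat 08:00 at or after Planning Standup ends Thu 21:30 → clear.
Onboarding Standup: starts Sat 09:15 at or after Planning Standup ends Thu 21:30 → clear.
Vendor Interview: starts Sat 12:00 at or after Planning Standup ends Thu 21:30 → clear.
Planning Standup overlaps Outreach Demo, Release Interview.

No — it overlaps Outreach Demo, Release Interview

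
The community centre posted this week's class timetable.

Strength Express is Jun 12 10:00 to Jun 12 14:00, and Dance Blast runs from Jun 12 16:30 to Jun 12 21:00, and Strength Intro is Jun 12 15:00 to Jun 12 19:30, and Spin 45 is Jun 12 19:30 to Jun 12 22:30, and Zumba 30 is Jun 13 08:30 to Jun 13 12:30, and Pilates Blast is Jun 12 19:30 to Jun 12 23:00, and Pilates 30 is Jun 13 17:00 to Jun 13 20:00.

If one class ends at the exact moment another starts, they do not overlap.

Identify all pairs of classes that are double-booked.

Dance Blast & Pilates Blast, Dance Blast & Spin 45, Dance Blast & Strength Intro, Pilates Blast & Spin 45

Sorted by start: Strength Express, Strength Intro, Dance Blast, Spin 45, Pilates Blast, Zumba 30, Pilates 30.
Strength Intro starts after Strength Express ends — done with Strength Express.
Dance Blast starts before Strength Intro ends → Strength Intro and Dance Blast overlap.
Spin 45 starts exactly when Strength Intro ends (back-to-back, no overlap) — done with Strength Intro.
Spin 45 starts before Dance Blast ends → Dance Blast and Spin 45 overlap.
Pilates Blast starts before Dance Blast ends → Dance Blast and Pilates Blast overlap.
Zumba 30 starts after Dance Blast ends — done with Dance Blast.
Pilates Blast starts before Spin 45 ends → Spin 45 and Pilates Blast overlap.
Zumba 30 starts after Spin 45 ends — done with Spin 45.
Zumba 30 starts after Pilates Blast ends — done with Pilates Blast.
Pilates 30 starts after Zumba 30 ends.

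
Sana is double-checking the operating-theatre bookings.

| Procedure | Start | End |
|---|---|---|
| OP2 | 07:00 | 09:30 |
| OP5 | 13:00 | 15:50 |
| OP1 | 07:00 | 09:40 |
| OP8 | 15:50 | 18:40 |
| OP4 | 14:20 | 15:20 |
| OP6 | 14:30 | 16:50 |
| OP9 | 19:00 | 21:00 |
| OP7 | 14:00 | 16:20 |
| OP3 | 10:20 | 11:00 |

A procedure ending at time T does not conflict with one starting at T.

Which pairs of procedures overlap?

Sorted by start: OP1, OP2, OP3, OP5, OP7, OP4, OP6, OP8, OP9.
OP2 starts before OP1 ends → OP1 and OP2 overlap.
OP3 starts after OP1 ends; OP1 is clear from here.
OP3 starts after OP2 ends; OP2 is clear from here.
OP5 starts after OP3 ends; OP3 is clear from here.
OP7 starts before OP5 ends → OP5 and OP7 overlap.
OP4 starts before OP5 ends → OP5 and OP4 overlap.
OP6 starts before OP5 ends → OP5 and OP6 overlap.
OP8 starts exactly when OP5 ends (back-to-back, no overlap); OP5 is clear from here.
OP4 starts before OP7 ends → OP7 and OP4 overlap.
OP6 starts before OP7 ends → OP7 and OP6 overlap.
OP8 starts before OP7 ends → OP7 and OP8 overlap.
OP9 starts after OP7 ends.
OP6 starts before OP4 ends → OP4 and OP6 overlap.
OP8 starts after OP4 ends; OP4 is clear from here.
OP8 starts before OP6 ends → OP6 and OP8 overlap.
OP9 starts after OP6 ends.
OP9 starts after OP8 ends.

OP1 & OP2, OP4 & OP5, OP4 & OP6, OP4 & OP7, OP5 & OP6, OP5 & OP7, OP6 & OP7, OP6 & OP8, OP7 & OP8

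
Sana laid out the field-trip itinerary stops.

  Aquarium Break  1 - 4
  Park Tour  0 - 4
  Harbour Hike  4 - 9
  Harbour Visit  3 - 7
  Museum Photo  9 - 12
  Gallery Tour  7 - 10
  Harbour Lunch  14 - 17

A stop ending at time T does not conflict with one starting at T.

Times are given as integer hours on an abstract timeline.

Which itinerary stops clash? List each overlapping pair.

Sorted by start: Park Tour, Aquarium Break, Harbour Visit, Harbour Hike, Gallery Tour, Museum Photo, Harbour Lunch.
Aquarium Break starts before Park Tour ends → Park Tour and Aquarium Break overlap.
Harbour Visit starts before Park Tour ends → Park Tour and Harbour Visit overlap.
Harbour Hike starts exactly when Park Tour ends (back-to-back, no overlap), so Park Tour has no further overlaps.
Harbour Visit starts before Aquarium Break ends → Aquarium Break and Harbour Visit overlap.
Harbour Hike starts exactly when Aquarium Break ends (back-to-back, no overlap), so Aquarium Break has no further overlaps.
Harbour Hike starts before Harbour Visit ends → Harbour Visit and Harbour Hike overlap.
Gallery Tour starts exactly when Harbour Visit ends (back-to-back, no overlap), so Harbour Visit has no further overlaps.
Gallery Tour starts before Harbour Hike ends → Harbour Hike and Gallery Tour overlap.
Museum Photo starts exactly when Harbour Hike ends (back-to-back, no overlap), so Harbour Hike has no further overlaps.
Museum Photo starts before Gallery Tour ends → Gallery Tour and Museum Photo overlap.
Harbour Lunch starts after Gallery Tour ends.
Harbour Lunch starts after Museum Photo ends.

Aquarium Break & Harbour Visit, Aquarium Break & Park Tour, Gallery Tour & Harbour Hike, Gallery Tour & Museum Photo, Harbour Hike & Harbour Visit, Harbour Visit & Park Tour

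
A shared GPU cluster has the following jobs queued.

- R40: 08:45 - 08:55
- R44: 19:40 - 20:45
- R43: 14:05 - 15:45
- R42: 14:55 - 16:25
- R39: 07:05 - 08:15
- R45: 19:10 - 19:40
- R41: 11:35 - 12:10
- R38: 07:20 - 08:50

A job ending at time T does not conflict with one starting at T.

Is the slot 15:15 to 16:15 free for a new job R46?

R39: ends 08:15 at or before R46 starts 15:15 → clear.
R38: ends 08:50 at or before R46 starts 15:15 → clear.
R40: ends 08:55 at or before R46 starts 15:15 → clear.
R41: ends 12:10 at or before R46 starts 15:15 → clear.
R43: starts 14:05 before R46 ends 16:15, and ends 15:45 after R46 starts 15:15 → overlap.
R42: starts 14:55 before R46 ends 16:15, and ends 16:25 after R46 starts 15:15 → overlap.
R45: starts 19:10 at or after R46 ends 16:15 → clear.
R44: starts 19:40 at or after R46 ends 16:15 → clear.
R46 overlaps R42, R43.

No — it overlaps R42, R43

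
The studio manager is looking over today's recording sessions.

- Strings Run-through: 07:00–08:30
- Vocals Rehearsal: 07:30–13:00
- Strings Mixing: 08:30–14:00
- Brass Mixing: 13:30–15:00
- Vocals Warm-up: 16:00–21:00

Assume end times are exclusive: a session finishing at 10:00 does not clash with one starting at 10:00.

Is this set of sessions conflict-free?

No

Sorted by start: Strings Run-through, Vocals Rehearsal, Strings Mixing, Brass Mixing, Vocals Warm-up.
Vocals Rehearsal starts before Strings Run-through ends → Strings Run-through and Vocals Rehearsal overlap.
That's a conflict, so the schedule is not conflict-free.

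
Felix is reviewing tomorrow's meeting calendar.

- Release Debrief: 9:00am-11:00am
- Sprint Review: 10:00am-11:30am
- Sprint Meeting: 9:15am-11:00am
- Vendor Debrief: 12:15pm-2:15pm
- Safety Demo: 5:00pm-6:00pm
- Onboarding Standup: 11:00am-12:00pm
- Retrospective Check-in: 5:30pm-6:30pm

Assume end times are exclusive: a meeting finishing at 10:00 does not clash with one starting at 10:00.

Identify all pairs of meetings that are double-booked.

Sorted by start: Release Debrief, Sprint Meeting, Sprint Review, Onboarding Standup, Vendor Debrief, Safety Demo, Retrospective Check-in.
Sprint Meeting starts before Release Debrief ends → Release Debrief and Sprint Meeting overlap.
Sprint Review starts before Release Debrief ends → Release Debrief and Sprint Review overlap.
Onboarding Standup starts exactly when Release Debrief ends (back-to-back, no overlap), so Release Debrief has no further overlaps.
Sprint Review starts before Sprint Meeting ends → Sprint Meeting and Sprint Review overlap.
Onboarding Standup starts exactly when Sprint Meeting ends (back-to-back, no overlap), so Sprint Meeting has no further overlaps.
Onboarding Standup starts before Sprint Review ends → Sprint Review and Onboarding Standup overlap.
Vendor Debrief starts after Sprint Review ends, so Sprint Review has no further overlaps.
Vendor Debrief starts after Onboarding Standup ends, so Onboarding Standup has no further overlaps.
Safety Demo starts after Vendor Debrief ends, so Vendor Debrief has no further overlaps.
Retrospective Check-in starts before Safety Demo ends → Safety Demo and Retrospective Check-in overlap.

Onboarding Standup & Sprint Review, Release Debrief & Sprint Meeting, Release Debrief & Sprint Review, Retrospective Check-in & Safety Demo, Sprint Meeting & Sprint Review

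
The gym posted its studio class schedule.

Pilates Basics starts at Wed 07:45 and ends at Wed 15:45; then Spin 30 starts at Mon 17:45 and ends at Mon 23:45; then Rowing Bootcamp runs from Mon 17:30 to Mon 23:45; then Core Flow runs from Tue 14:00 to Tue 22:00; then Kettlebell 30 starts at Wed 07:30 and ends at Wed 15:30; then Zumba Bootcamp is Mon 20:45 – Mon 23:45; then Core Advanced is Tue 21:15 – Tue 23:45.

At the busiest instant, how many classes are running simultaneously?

Sweep the timeline, counting +1 at each start and −1 at each end (ends before starts at a tie):
Mon 17:30 start Rowing Bootcamp → 1
Mon 17:45 start Spin 30 → 2
Mon 20:45 start Zumba Bootcamp → 3
Mon 23:45 end Rowing Bootcamp → 2
Mon 23:45 end Spin 30 → 1
Mon 23:45 end Zumba Bootcamp → 0
Tue 14:00 start Core Flow → 1
Tue 21:15 start Core Advanced → 2
Tue 22:00 end Core Flow → 1
Tue 23:45 end Core Advanced → 0
Wed 07:30 start Kettlebell 30 → 1
Wed 07:45 start Pilates Basics → 2
Wed 15:30 end Kettlebell 30 → 1
Wed 15:45 end Pilates Basics → 0
Peak is 3, at Mon 20:45 (Rowing Bootcamp, Spin 30, Zumba Bootcamp).

3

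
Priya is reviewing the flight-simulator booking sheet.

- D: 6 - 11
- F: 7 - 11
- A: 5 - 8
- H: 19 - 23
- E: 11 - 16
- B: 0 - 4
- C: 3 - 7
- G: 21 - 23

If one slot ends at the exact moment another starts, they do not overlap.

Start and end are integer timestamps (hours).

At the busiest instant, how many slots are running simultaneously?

Walk through starts and ends in time order (an end at T is processed before a start at T):
0 start B → 1
3 start C → 2
4 end B → 1
5 start A → 2
6 start D → 3
7 end C → 2
7 start F → 3
8 end A → 2
11 end D → 1
11 end F → 0
11 start E → 1
16 end E → 0
19 start H → 1
21 start G → 2
23 end G → 1
23 end H → 0
Peak is 3, at 6 (A, C, D).

3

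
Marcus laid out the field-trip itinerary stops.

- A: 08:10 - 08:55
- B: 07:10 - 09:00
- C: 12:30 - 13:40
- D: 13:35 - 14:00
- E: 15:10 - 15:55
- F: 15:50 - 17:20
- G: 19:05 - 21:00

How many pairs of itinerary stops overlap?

3

Sorted by start: B, A, C, D, E, F, G.
A starts before B ends → B and A overlap.
C starts after B ends — done with B.
C starts after A ends — done with A.
D starts before C ends → C and D overlap.
E starts after C ends — done with C.
E starts after D ends — done with D.
F starts before E ends → E and F overlap.
G starts after E ends.
G starts after F ends.
Overlapping pairs: A & B, C & D, E & F — 3 in total.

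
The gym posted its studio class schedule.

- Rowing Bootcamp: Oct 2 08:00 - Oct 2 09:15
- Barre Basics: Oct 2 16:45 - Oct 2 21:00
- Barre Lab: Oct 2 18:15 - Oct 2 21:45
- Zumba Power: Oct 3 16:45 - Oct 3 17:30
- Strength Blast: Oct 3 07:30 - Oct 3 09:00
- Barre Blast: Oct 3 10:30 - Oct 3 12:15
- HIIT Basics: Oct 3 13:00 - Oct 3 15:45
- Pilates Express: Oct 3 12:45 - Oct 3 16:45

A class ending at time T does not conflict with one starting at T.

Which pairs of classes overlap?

Sorted by start: Rowing Bootcamp, Barre Basics, Barre Lab, Strength Blast, Barre Blast, Pilates Express, HIIT Basics, Zumba Power.
Barre Basics starts after Rowing Bootcamp ends; Rowing Bootcamp is clear from here.
Barre Lab starts before Barre Basics ends → Barre Basics and Barre Lab overlap.
Strength Blast starts after Barre Basics ends; Barre Basics is clear from here.
Strength Blast starts after Barre Lab ends; Barre Lab is clear from here.
Barre Blast starts after Strength Blast ends; Strength Blast is clear from here.
Pilates Express starts after Barre Blast ends; Barre Blast is clear from here.
HIIT Basics starts before Pilates Express ends → Pilates Express and HIIT Basics overlap.
Zumba Power starts exactly when Pilates Express ends (back-to-back, no overlap).
Zumba Power starts after HIIT Basics ends.

Barre Basics & Barre Lab, HIIT Basics & Pilates Express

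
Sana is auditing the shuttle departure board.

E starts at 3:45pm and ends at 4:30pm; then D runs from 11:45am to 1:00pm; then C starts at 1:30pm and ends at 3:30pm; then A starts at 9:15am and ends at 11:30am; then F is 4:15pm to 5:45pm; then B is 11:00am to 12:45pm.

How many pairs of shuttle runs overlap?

Two intervals overlap when each starts before the other ends.
Sorted by start: A, B, D, C, E, F.
B starts before A ends → A and B overlap.
D starts after A ends, so A has no further overlaps.
D starts before B ends → B and D overlap.
C starts after B ends, so B has no further overlaps.
C starts after D ends, so D has no further overlaps.
E starts after C ends, so C has no further overlaps.
F starts before E ends → E and F overlap.
Overlapping pairs: A & B, B & D, E & F — 3 in total.

3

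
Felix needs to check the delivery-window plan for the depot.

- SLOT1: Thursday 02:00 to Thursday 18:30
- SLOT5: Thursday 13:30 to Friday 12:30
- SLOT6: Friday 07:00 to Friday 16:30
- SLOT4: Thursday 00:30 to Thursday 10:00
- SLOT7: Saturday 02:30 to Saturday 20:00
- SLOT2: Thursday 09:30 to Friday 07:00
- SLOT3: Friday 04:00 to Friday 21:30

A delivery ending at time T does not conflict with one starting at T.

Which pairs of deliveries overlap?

SLOT1 & SLOT2, SLOT1 & SLOT4, SLOT1 & SLOT5, SLOT2 & SLOT3, SLOT2 & SLOT4, SLOT2 & SLOT5, SLOT3 & SLOT5, SLOT3 & SLOT6, SLOT5 & SLOT6

Check each pair: they overlap iff neither finishes before the other starts.
Sorted by start: SLOT4, SLOT1, SLOT2, SLOT5, SLOT3, SLOT6, SLOT7.
SLOT1 starts before SLOT4 ends → SLOT4 and SLOT1 overlap.
SLOT2 starts before SLOT4 ends → SLOT4 and SLOT2 overlap.
SLOT5 starts after SLOT4 ends, so nothing later overlaps SLOT4 either.
SLOT2 starts before SLOT1 ends → SLOT1 and SLOT2 overlap.
SLOT5 starts before SLOT1 ends → SLOT1 and SLOT5 overlap.
SLOT3 starts after SLOT1 ends, so nothing later overlaps SLOT1 either.
SLOT5 starts before SLOT2 ends → SLOT2 and SLOT5 overlap.
SLOT3 starts before SLOT2 ends → SLOT2 and SLOT3 overlap.
SLOT6 starts exactly when SLOT2 ends (back-to-back, no overlap), so nothing later overlaps SLOT2 either.
SLOT3 starts before SLOT5 ends → SLOT5 and SLOT3 overlap.
SLOT6 starts before SLOT5 ends → SLOT5 and SLOT6 overlap.
SLOT7 starts after SLOT5 ends.
SLOT6 starts before SLOT3 ends → SLOT3 and SLOT6 overlap.
SLOT7 starts after SLOT3 ends.
SLOT7 starts after SLOT6 ends.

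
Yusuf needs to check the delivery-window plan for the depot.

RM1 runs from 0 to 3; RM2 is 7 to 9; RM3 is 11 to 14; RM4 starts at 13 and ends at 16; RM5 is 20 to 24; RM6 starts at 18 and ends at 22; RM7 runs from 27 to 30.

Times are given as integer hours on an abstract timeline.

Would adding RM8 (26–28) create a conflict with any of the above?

RM1: ends 3 at or before RM8 starts 26 → clear.
RM2: ends 9 at or before RM8 starts 26 → clear.
RM3: ends 14 at or before RM8 starts 26 → clear.
RM4: ends 16 at or before RM8 starts 26 → clear.
RM6: ends 22 at or before RM8 starts 26 → clear.
RM5: ends 24 at or before RM8 starts 26 → clear.
RM7: starts 27 before RM8 ends 28, and ends 30 after RM8 starts 26 → overlap.
RM8 overlaps RM7.

Yes — it overlaps RM7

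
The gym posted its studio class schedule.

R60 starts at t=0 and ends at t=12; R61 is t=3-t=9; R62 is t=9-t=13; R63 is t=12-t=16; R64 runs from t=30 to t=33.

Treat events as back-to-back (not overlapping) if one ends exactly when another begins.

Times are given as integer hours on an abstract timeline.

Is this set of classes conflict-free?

Sorted by start: R60, R61, R62, R63, R64.
R61 starts before R60 ends → R60 and R61 overlap.
That's a conflict, so the schedule is not conflict-free.

No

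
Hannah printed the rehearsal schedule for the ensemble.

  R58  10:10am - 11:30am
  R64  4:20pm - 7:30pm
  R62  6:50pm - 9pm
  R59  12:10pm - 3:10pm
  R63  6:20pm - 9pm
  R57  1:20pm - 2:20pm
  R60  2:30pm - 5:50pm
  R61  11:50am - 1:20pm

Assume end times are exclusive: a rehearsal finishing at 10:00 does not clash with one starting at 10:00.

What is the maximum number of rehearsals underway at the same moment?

3

Sweep the timeline, counting +1 at each start and −1 at each end (ends before starts at a tie):
10:10am start R58 → 1
11:30am end R58 → 0
11:50am start R61 → 1
12:10pm start R59 → 2
1:20pm end R61 → 1
1:20pm start R57 → 2
2:20pm end R57 → 1
2:30pm start R60 → 2
3:10pm end R59 → 1
4:20pm start R64 → 2
5:50pm end R60 → 1
6:20pm start R63 → 2
6:50pm start R62 → 3
7:30pm end R64 → 2
9pm end R62 → 1
9pm end R63 → 0
Peak is 3, at 6:50pm (R62, R63, R64).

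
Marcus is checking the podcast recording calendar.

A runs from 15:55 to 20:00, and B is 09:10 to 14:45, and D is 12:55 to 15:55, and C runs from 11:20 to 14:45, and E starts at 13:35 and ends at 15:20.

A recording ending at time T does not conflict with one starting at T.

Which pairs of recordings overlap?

Sorted by start: B, C, D, E, A.
C starts before B ends → B and C overlap.
D starts before B ends → B and D overlap.
E starts before B ends → B and E overlap.
A starts after B ends.
D starts before C ends → C and D overlap.
E starts before C ends → C and E overlap.
A starts after C ends.
E starts before D ends → D and E overlap.
A starts exactly when D ends (back-to-back, no overlap).
A starts after E ends.

B & C, B & D, B & E, C & D, C & E, D & E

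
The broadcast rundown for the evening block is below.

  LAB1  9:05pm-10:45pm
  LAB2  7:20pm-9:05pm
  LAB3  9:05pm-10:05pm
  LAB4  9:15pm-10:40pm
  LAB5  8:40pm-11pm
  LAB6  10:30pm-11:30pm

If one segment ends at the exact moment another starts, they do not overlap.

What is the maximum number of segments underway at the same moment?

Sweep the timeline, counting +1 at each start and −1 at each end (ends before starts at a tie):
7:20pm start LAB2 → 1
8:40pm start LAB5 → 2
9:05pm end LAB2 → 1
9:05pm start LAB1 → 2
9:05pm start LAB3 → 3
9:15pm start LAB4 → 4
10:05pm end LAB3 → 3
10:30pm start LAB6 → 4
10:40pm end LAB4 → 3
10:45pm end LAB1 → 2
11pm end LAB5 → 1
11:30pm end LAB6 → 0
Peak is 4, at 9:15pm (LAB1, LAB3, LAB4, LAB5).

4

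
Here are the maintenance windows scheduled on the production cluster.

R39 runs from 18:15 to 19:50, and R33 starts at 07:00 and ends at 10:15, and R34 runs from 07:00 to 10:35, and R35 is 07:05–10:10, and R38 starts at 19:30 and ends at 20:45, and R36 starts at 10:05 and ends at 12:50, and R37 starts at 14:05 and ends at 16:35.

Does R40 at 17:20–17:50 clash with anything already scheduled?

R33: ends 10:15 at or before R40 starts 17:20 → clear.
R34: ends 10:35 at or before R40 starts 17:20 → clear.
R35: ends 10:10 at or before R40 starts 17:20 → clear.
R36: ends 12:50 at or before R40 starts 17:20 → clear.
R37: ends 16:35 at or before R40 starts 17:20 → clear.
R39: starts 18:15 at or after R40 ends 17:50 → clear.
R38: starts 19:30 at or after R40 ends 17:50 → clear.

No — it doesn't clash with anything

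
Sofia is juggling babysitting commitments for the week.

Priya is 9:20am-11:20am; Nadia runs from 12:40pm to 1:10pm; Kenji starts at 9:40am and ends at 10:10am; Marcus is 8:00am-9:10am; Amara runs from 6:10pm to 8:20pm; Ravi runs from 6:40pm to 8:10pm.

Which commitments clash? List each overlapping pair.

Sorted by start: Marcus, Priya, Kenji, Nadia, Amara, Ravi.
Priya starts after Marcus ends, so nothing later overlaps Marcus either.
Kenji starts before Priya ends → Priya and Kenji overlap.
Nadia starts after Priya ends, so nothing later overlaps Priya either.
Nadia starts after Kenji ends, so nothing later overlaps Kenji either.
Amara starts after Nadia ends, so nothing later overlaps Nadia either.
Ravi starts before Amara ends → Amara and Ravi overlap.

Amara & Ravi, Kenji & Priya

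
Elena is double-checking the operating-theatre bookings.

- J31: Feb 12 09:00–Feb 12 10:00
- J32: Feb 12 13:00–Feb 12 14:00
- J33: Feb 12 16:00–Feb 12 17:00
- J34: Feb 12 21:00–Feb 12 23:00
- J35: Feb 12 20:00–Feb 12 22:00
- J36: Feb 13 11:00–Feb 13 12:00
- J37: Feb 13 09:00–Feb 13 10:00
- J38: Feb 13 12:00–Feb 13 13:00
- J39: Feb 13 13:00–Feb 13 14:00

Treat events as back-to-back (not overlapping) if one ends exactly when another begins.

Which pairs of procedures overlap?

Sorted by start: J31, J32, J33, J35, J34, J37, J36, J38, J39.
J32 starts after J31 ends, so J31 has no further overlaps.
J33 starts after J32 ends, so J32 has no further overlaps.
J35 starts after J33 ends, so J33 has no further overlaps.
J34 starts before J35 ends → J35 and J34 overlap.
J37 starts after J35 ends, so J35 has no further overlaps.
J37 starts after J34 ends, so J34 has no further overlaps.
J36 starts after J37 ends, so J37 has no further overlaps.
J38 starts exactly when J36 ends (back-to-back, no overlap), so J36 has no further overlaps.
J39 starts exactly when J38 ends (back-to-back, no overlap).

J34 & J35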